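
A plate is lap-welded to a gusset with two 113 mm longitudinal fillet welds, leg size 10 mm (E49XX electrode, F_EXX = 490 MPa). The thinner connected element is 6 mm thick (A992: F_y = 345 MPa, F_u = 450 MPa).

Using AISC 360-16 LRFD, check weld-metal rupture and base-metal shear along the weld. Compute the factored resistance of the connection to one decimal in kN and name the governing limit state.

274.6 kN (base-metal shear governs)

Weld metal: throat = 0.707×10 = 7.07 mm, L = 2×113 = 226 mm. φR_n = 0.75 × 0.6 × 490 × 7.07 × 226 = 352.3 kN.
Base metal shear (6 mm plate): yield φR_n = 1.0×0.6×345×6×226 = 280.7 kN; rupture φR_n = 0.75×0.6×450×6×226 = 274.6 kN; take 274.6 kN (rupture).
Governing: min(352.3, 274.6) = 274.6 kN → base-metal shear.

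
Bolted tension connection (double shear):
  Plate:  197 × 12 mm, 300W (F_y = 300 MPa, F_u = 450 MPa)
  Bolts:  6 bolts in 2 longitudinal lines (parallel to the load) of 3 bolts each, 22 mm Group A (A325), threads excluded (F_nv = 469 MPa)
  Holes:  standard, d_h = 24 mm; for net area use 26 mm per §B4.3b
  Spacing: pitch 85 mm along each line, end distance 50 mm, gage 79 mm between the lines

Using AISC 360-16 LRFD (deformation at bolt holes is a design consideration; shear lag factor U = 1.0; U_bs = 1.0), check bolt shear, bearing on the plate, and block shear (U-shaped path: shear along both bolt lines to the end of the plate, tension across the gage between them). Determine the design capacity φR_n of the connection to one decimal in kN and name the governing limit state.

927.5 kN (block shear governs)

Bolt shear: A_b = π(22)²/4 = 380.13 mm². φR_n = 0.75 × 469 × 380.13 × 6 × 2 = 1604.5 kN.
Bearing (12 mm plate, F_u = 450 MPa): end bolts L_c = 50 − 24/2 = 38, R_n = min(1.2×38×12×450, 2.4×22×12×450) = 246.24 kN/bolt; interior L_c = 85 − 24 = 61, R_n = 285.12 kN/bolt. φR_n = 0.75 × (2×246.24 + 4×285.12) = 1224.7 kN.
Block shear: shear path 2×[50+2×85] = 2×220 mm, A_gv = 5280, A_nv = 2×(220 − 2.5×26)×12 = 3720 mm²; tension across gage: (79 − 1×26)×12 = 636 mm². R_n = min(0.6×450×3720, 0.6×300×5280) + 1.0×450×636 = min(1004.4, 950.4) + 286.2 = 1236.6 kN. φR_n = 0.75 × 1236.6 = 927.5 kN.
Governing: min(1604.5, 1224.7, 927.5) = 927.5 kN → block shear.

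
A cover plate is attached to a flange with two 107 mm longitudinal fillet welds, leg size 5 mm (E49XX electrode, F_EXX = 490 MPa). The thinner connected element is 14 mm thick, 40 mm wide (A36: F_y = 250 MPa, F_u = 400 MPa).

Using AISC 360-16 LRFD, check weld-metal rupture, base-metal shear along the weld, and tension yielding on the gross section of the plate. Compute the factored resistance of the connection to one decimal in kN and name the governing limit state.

126.0 kN (gross-section yield governs)

Weld metal: throat = 0.707×5 = 3.535 mm, L = 2×107 = 214 mm. φR_n = 0.75 × 0.6 × 490 × 3.535 × 214 = 166.8 kN.
Base metal shear (14 mm plate): yield φR_n = 1.0×0.6×250×14×214 = 449.4 kN; rupture φR_n = 0.75×0.6×400×14×214 = 539.3 kN; take 449.4 kN (yield).
Tension yield (gross): A_g = 40×14 = 560 mm². φR_n = 0.90 × 250 × 560 = 126.0 kN.
Governing: min(166.8, 449.4, 126.0) = 126.0 kN → gross-section yield.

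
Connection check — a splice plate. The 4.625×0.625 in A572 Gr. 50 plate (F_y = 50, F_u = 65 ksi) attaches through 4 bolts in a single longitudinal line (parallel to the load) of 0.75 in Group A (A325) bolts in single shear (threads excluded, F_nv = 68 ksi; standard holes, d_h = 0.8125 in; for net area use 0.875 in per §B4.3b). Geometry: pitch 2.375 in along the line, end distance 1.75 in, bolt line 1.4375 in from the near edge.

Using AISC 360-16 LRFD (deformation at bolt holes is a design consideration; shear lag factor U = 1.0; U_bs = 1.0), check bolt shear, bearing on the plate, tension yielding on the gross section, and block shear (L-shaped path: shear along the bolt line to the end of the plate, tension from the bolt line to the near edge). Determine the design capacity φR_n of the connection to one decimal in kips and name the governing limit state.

Bolt shear: A_b = π(0.75)²/4 = 0.44179 in². φR_n = 0.75 × 68 × 0.44179 × 4 × 1 = 90.1 kips.
Bearing (0.625 in plate, F_u = 65 ksi): end bolts L_c = 1.75 − 0.8125/2 = 1.34375, R_n = min(1.2×1.34375×0.625×65, 2.4×0.75×0.625×65) = 65.508 kips/bolt; interior L_c = 2.375 − 0.8125 = 1.5625, R_n = 73.125 kips/bolt. φR_n = 0.75 × (1×65.508 + 3×73.125) = 213.7 kips.
Tension yield (gross): A_g = 4.625×0.625 = 2.8906 in². φR_n = 0.90 × 50 × 2.8906 = 130.1 kips.
Block shear: shear path 1×[1.75+3×2.375] = 1×8.875 in, A_gv = 5.5469, A_nv = 1×(8.875 − 3.5×0.875)×0.625 = 3.6328 in²; tension to near edge: (1.4375 − 0.5×0.875)×0.625 = 0.625 in². R_n = min(0.6×65×3.6328, 0.6×50×5.5469) + 1.0×65×0.625 = min(141.68, 166.41) + 40.625 = 182.31 kips. φR_n = 0.75 × 182.31 = 136.7 kips.
Governing: min(90.1, 213.7, 130.1, 136.7) = 90.1 kips → bolt shear.

90.1 kips (bolt shear governs)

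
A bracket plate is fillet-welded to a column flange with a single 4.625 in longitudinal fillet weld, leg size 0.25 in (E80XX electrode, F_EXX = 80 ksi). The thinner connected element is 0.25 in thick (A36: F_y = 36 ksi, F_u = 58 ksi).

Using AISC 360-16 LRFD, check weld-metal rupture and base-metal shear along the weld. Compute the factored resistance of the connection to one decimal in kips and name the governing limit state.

Weld metal: throat = 0.707×0.25 = 0.17675 in, L = 4.625 in. φR_n = 0.75 × 0.6 × 80 × 0.17675 × 4.625 = 29.4 kips.
Base metal shear (0.25 in plate): yield φR_n = 1.0×0.6×36×0.25×4.625 = 25.0 kips; rupture φR_n = 0.75×0.6×58×0.25×4.625 = 30.2 kips; take 25.0 kips (yield).
Governing: min(29.4, 25.0) = 25.0 kips → base-metal shear.

25.0 kips (base-metal shear governs)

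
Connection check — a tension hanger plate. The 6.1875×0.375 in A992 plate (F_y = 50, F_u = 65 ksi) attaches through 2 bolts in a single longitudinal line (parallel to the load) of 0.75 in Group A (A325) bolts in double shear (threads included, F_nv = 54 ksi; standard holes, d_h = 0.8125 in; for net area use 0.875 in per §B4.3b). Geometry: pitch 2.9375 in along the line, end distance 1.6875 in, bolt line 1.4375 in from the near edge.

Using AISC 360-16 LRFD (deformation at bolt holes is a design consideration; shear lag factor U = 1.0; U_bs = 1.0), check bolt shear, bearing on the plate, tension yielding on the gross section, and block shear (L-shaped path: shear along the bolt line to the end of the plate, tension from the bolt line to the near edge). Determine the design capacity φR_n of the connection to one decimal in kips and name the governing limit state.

Bolt shear: A_b = π(0.75)²/4 = 0.44179 in². φR_n = 0.75 × 54 × 0.44179 × 2 × 2 = 71.6 kips.
Bearing (0.375 in plate, F_u = 65 ksi): end bolts L_c = 1.6875 − 0.8125/2 = 1.28125, R_n = min(1.2×1.28125×0.375×65, 2.4×0.75×0.375×65) = 37.477 kips/bolt; interior L_c = 2.9375 − 0.8125 = 2.125, R_n = 43.875 kips/bolt. φR_n = 0.75 × (1×37.477 + 1×43.875) = 61.0 kips.
Tension yield (gross): A_g = 6.1875×0.375 = 2.3203 in². φR_n = 0.90 × 50 × 2.3203 = 104.4 kips.
Block shear: shear path 1×[1.6875+1×2.9375] = 1×4.625 in, A_gv = 1.7344, A_nv = 1×(4.625 − 1.5×0.875)×0.375 = 1.2422 in²; tension to near edge: (1.4375 − 0.5×0.875)×0.375 = 0.375 in². R_n = min(0.6×65×1.2422, 0.6×50×1.7344) + 1.0×65×0.375 = min(48.446, 52.032) + 24.375 = 72.821 kips. φR_n = 0.75 × 72.821 = 54.6 kips.
Governing: min(71.6, 61.0, 104.4, 54.6) = 54.6 kips → block shear.

54.6 kips (block shear governs)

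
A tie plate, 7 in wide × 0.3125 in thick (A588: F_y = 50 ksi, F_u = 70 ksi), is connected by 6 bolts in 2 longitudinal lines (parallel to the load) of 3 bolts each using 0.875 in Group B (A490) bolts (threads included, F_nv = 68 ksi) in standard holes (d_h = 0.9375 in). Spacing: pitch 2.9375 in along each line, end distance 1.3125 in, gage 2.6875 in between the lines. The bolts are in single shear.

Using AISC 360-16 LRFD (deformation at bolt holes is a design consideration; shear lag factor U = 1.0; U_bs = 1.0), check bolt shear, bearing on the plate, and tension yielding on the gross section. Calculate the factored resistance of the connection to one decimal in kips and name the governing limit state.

Bolt shear: A_b = π(0.875)²/4 = 0.60132 in². φR_n = 0.75 × 68 × 0.60132 × 6 × 1 = 184.0 kips.
Bearing (0.3125 in plate, F_u = 70 ksi): end bolts L_c = 1.3125 − 0.9375/2 = 0.84375, R_n = min(1.2×0.84375×0.3125×70, 2.4×0.875×0.3125×70) = 22.148 kips/bolt; interior L_c = 2.9375 − 0.9375 = 2, R_n = 45.938 kips/bolt. φR_n = 0.75 × (2×22.148 + 4×45.938) = 171.0 kips.
Tension yield (gross): A_g = 7×0.3125 = 2.1875 in². φR_n = 0.90 × 50 × 2.1875 = 98.4 kips.
Governing: min(184.0, 171.0, 98.4) = 98.4 kips → gross-section yield.

98.4 kips (gross-section yield governs)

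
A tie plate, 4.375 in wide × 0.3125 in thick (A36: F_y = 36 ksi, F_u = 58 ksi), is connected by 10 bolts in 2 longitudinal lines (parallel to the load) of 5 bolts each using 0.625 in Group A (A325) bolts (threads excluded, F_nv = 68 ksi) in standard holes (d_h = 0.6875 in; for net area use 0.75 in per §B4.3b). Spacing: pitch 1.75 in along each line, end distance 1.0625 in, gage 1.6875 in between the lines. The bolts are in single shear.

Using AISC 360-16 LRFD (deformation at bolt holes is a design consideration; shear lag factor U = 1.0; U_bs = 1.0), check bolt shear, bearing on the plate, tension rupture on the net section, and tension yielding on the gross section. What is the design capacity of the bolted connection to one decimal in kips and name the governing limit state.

Bolt shear: A_b = π(0.625)²/4 = 0.3068 in². φR_n = 0.75 × 68 × 0.3068 × 10 × 1 = 156.5 kips.
Bearing (0.3125 in plate, F_u = 58 ksi): end bolts L_c = 1.0625 − 0.6875/2 = 0.71875, R_n = min(1.2×0.71875×0.3125×58, 2.4×0.625×0.3125×58) = 15.633 kips/bolt; interior L_c = 1.75 − 0.6875 = 1.0625, R_n = 23.109 kips/bolt. φR_n = 0.75 × (2×15.633 + 8×23.109) = 162.1 kips.
Tension rupture (net): A_n = (4.375 − 2×0.75)×0.3125 = 0.89844 in² (U = 1.0, A_e = A_n). φR_n = 0.75 × 58 × 0.89844 = 39.1 kips.
Tension yield (gross): A_g = 4.375×0.3125 = 1.3672 in². φR_n = 0.90 × 36 × 1.3672 = 44.3 kips.
Governing: min(156.5, 162.1, 39.1, 44.3) = 39.1 kips → net-section rupture.

39.1 kips (net-section rupture governs)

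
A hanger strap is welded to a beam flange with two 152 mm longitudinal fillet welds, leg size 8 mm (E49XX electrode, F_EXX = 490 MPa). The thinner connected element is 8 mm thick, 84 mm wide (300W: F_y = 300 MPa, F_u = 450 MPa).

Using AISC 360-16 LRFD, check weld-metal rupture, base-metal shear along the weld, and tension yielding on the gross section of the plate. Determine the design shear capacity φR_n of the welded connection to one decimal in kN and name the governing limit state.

Weld metal: throat = 0.707×8 = 5.656 mm, L = 2×152 = 304 mm. φR_n = 0.75 × 0.6 × 490 × 5.656 × 304 = 379.1 kN.
Base metal shear (8 mm plate): yield φR_n = 1.0×0.6×300×8×304 = 437.8 kN; rupture φR_n = 0.75×0.6×450×8×304 = 492.5 kN; take 437.8 kN (yield).
Tension yield (gross): A_g = 84×8 = 672 mm². φR_n = 0.90 × 300 × 672 = 181.4 kN.
Governing: min(379.1, 437.8, 181.4) = 181.4 kN → gross-section yield.

181.4 kN (gross-section yield governs)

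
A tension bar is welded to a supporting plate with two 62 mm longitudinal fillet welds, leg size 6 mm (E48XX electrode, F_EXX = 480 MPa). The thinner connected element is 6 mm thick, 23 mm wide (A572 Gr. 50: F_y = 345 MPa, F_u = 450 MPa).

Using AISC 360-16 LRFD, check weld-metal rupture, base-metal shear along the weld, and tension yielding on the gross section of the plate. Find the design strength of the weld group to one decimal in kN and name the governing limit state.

42.8 kN (gross-section yield governs)

Weld metal: throat = 0.707×6 = 4.242 mm, L = 2×62 = 124 mm. φR_n = 0.75 × 0.6 × 480 × 4.242 × 124 = 113.6 kN.
Base metal shear (6 mm plate): yield φR_n = 1.0×0.6×345×6×124 = 154.0 kN; rupture φR_n = 0.75×0.6×450×6×124 = 150.7 kN; take 150.7 kN (rupture).
Tension yield (gross): A_g = 23×6 = 138 mm². φR_n = 0.90 × 345 × 138 = 42.8 kN.
Governing: min(113.6, 150.7, 42.8) = 42.8 kN → gross-section yield.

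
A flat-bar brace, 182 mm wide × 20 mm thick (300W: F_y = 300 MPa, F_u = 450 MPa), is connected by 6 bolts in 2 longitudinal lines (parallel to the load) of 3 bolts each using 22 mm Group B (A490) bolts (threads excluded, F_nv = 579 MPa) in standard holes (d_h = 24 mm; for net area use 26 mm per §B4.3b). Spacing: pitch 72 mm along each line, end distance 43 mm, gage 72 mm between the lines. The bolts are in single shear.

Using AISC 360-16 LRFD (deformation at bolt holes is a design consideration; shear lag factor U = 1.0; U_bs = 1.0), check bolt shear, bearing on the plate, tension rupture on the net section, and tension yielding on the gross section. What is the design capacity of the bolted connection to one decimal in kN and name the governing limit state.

877.5 kN (net-section rupture governs)

Bolt shear: A_b = π(22)²/4 = 380.13 mm². φR_n = 0.75 × 579 × 380.13 × 6 × 1 = 990.4 kN.
Bearing (20 mm plate, F_u = 450 MPa): end bolts L_c = 43 − 24/2 = 31, R_n = min(1.2×31×20×450, 2.4×22×20×450) = 334.8 kN/bolt; interior L_c = 72 − 24 = 48, R_n = 475.2 kN/bolt. φR_n = 0.75 × (2×334.8 + 4×475.2) = 1927.8 kN.
Tension rupture (net): A_n = (182 − 2×26)×20 = 2600 mm² (U = 1.0, A_e = A_n). φR_n = 0.75 × 450 × 2600 = 877.5 kN.
Tension yield (gross): A_g = 182×20 = 3640 mm². φR_n = 0.90 × 300 × 3640 = 982.8 kN.
Governing: min(990.4, 1927.8, 877.5, 982.8) = 877.5 kN → net-section rupture.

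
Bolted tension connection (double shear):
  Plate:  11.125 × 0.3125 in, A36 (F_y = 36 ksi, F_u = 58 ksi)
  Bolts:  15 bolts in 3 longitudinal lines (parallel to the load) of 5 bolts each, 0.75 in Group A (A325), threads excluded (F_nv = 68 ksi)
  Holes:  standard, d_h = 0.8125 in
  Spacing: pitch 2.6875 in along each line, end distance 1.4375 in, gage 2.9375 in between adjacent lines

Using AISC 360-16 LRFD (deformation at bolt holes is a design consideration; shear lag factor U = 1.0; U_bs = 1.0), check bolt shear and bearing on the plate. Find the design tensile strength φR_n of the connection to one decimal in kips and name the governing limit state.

344.1 kips (bearing governs)

Bolt shear: A_b = π(0.75)²/4 = 0.44179 in². φR_n = 0.75 × 68 × 0.44179 × 15 × 2 = 675.9 kips.
Bearing (0.3125 in plate, F_u = 58 ksi): end bolts L_c = 1.4375 − 0.8125/2 = 1.03125, R_n = min(1.2×1.03125×0.3125×58, 2.4×0.75×0.3125×58) = 22.43 kips/bolt; interior L_c = 2.6875 − 0.8125 = 1.875, R_n = 32.625 kips/bolt. φR_n = 0.75 × (3×22.43 + 12×32.625) = 344.1 kips.
Governing: min(675.9, 344.1) = 344.1 kips → bearing.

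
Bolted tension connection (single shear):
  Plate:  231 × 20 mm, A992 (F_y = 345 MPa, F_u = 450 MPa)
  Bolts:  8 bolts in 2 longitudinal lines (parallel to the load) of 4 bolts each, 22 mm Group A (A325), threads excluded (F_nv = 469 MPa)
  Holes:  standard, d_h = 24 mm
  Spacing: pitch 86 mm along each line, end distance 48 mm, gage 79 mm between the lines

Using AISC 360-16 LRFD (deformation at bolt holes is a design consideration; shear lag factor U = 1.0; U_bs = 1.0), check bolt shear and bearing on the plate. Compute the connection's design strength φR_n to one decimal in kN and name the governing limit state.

Bolt shear: A_b = π(22)²/4 = 380.13 mm². φR_n = 0.75 × 469 × 380.13 × 8 × 1 = 1069.7 kN.
Bearing (20 mm plate, F_u = 450 MPa): end bolts L_c = 48 − 24/2 = 36, R_n = min(1.2×36×20×450, 2.4×22×20×450) = 388.8 kN/bolt; interior L_c = 86 − 24 = 62, R_n = 475.2 kN/bolt. φR_n = 0.75 × (2×388.8 + 6×475.2) = 2721.6 kN.
Governing: min(1069.7, 2721.6) = 1069.7 kN → bolt shear.

1069.7 kN (bolt shear governs)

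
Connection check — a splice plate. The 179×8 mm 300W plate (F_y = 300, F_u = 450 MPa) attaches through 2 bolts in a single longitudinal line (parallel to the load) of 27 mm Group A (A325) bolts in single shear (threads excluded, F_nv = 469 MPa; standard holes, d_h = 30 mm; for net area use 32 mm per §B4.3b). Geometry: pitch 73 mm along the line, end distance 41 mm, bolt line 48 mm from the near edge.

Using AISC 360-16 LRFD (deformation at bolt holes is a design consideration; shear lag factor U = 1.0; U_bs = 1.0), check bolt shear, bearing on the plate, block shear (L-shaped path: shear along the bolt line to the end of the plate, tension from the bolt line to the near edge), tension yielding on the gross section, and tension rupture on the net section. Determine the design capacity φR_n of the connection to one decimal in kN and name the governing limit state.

Bolt shear: A_b = π(27)²/4 = 572.56 mm². φR_n = 0.75 × 469 × 572.56 × 2 × 1 = 402.8 kN.
Bearing (8 mm plate, F_u = 450 MPa): end bolts L_c = 41 − 30/2 = 26, R_n = min(1.2×26×8×450, 2.4×27×8×450) = 112.32 kN/bolt; interior L_c = 73 − 30 = 43, R_n = 185.76 kN/bolt. φR_n = 0.75 × (1×112.32 + 1×185.76) = 223.6 kN.
Block shear: shear path 1×[41+1×73] = 1×114 mm, A_gv = 912, A_nv = 1×(114 − 1.5×32)×8 = 528 mm²; tension to near edge: (48 − 0.5×32)×8 = 256 mm². R_n = min(0.6×450×528, 0.6×300×912) + 1.0×450×256 = min(142.56, 164.16) + 115.2 = 257.76 kN. φR_n = 0.75 × 257.76 = 193.3 kN.
Tension yield (gross): A_g = 179×8 = 1432 mm². φR_n = 0.90 × 300 × 1432 = 386.6 kN.
Tension rupture (net): A_n = (179 − 1×32)×8 = 1176 mm² (U = 1.0, A_e = A_n). φR_n = 0.75 × 450 × 1176 = 396.9 kN.
Governing: min(402.8, 223.6, 193.3, 386.6, 396.9) = 193.3 kN → block shear.

193.3 kN (block shear governs)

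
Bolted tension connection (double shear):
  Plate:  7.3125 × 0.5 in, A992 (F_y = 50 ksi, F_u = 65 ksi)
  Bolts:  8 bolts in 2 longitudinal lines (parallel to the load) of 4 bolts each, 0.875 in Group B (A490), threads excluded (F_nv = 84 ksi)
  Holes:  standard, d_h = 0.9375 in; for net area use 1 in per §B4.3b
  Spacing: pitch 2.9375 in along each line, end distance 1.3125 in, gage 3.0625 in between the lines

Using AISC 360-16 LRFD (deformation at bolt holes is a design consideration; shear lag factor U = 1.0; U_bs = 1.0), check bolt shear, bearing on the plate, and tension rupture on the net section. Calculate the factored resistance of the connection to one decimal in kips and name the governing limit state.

129.5 kips (net-section rupture governs)

Bolt shear: A_b = π(0.875)²/4 = 0.60132 in². φR_n = 0.75 × 84 × 0.60132 × 8 × 2 = 606.1 kips.
Bearing (0.5 in plate, F_u = 65 ksi): end bolts L_c = 1.3125 − 0.9375/2 = 0.84375, R_n = min(1.2×0.84375×0.5×65, 2.4×0.875×0.5×65) = 32.906 kips/bolt; interior L_c = 2.9375 − 0.9375 = 2, R_n = 68.25 kips/bolt. φR_n = 0.75 × (2×32.906 + 6×68.25) = 356.5 kips.
Tension rupture (net): A_n = (7.3125 − 2×1)×0.5 = 2.6563 in² (U = 1.0, A_e = A_n). φR_n = 0.75 × 65 × 2.6563 = 129.5 kips.
Governing: min(606.1, 356.5, 129.5) = 129.5 kips → net-section rupture.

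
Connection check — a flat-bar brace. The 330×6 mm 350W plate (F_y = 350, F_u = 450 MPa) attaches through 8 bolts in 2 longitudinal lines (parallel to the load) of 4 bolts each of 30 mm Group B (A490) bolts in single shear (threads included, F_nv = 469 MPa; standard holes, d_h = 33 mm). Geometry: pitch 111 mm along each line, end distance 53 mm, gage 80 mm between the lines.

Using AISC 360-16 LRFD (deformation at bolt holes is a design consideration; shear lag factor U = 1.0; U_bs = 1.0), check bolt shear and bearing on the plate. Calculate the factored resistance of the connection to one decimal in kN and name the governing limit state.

Bolt shear: A_b = π(30)²/4 = 706.86 mm². φR_n = 0.75 × 469 × 706.86 × 8 × 1 = 1989.1 kN.
Bearing (6 mm plate, F_u = 450 MPa): end bolts L_c = 53 − 33/2 = 36.5, R_n = min(1.2×36.5×6×450, 2.4×30×6×450) = 118.26 kN/bolt; interior L_c = 111 − 33 = 78, R_n = 194.4 kN/bolt. φR_n = 0.75 × (2×118.26 + 6×194.4) = 1052.2 kN.
Governing: min(1989.1, 1052.2) = 1052.2 kN → bearing.

1052.2 kN (bearing governs)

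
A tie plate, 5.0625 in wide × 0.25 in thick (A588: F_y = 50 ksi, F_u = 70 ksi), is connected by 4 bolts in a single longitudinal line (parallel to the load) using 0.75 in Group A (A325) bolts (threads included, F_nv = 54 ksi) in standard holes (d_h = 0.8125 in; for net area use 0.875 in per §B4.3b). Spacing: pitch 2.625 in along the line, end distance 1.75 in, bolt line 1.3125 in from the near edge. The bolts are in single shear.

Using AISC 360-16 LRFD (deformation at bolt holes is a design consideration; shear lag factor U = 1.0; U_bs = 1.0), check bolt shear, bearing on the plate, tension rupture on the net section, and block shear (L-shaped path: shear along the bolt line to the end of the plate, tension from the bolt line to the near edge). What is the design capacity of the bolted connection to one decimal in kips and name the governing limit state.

Bolt shear: A_b = π(0.75)²/4 = 0.44179 in². φR_n = 0.75 × 54 × 0.44179 × 4 × 1 = 71.6 kips.
Bearing (0.25 in plate, F_u = 70 ksi): end bolts L_c = 1.75 − 0.8125/2 = 1.34375, R_n = min(1.2×1.34375×0.25×70, 2.4×0.75×0.25×70) = 28.219 kips/bolt; interior L_c = 2.625 − 0.8125 = 1.8125, R_n = 31.5 kips/bolt. φR_n = 0.75 × (1×28.219 + 3×31.5) = 92.0 kips.
Tension rupture (net): A_n = (5.0625 − 1×0.875)×0.25 = 1.0469 in² (U = 1.0, A_e = A_n). φR_n = 0.75 × 70 × 1.0469 = 55.0 kips.
Block shear: shear path 1×[1.75+3×2.625] = 1×9.625 in, A_gv = 2.4063, A_nv = 1×(9.625 − 3.5×0.875)×0.25 = 1.6406 in²; tension to near edge: (1.3125 − 0.5×0.875)×0.25 = 0.21875 in². R_n = min(0.6×70×1.6406, 0.6×50×2.4063) + 1.0×70×0.21875 = min(68.905, 72.189) + 15.313 = 84.218 kips. φR_n = 0.75 × 84.218 = 63.2 kips.
Governing: min(71.6, 92.0, 55.0, 63.2) = 55.0 kips → net-section rupture.

55.0 kips (net-section rupture governs)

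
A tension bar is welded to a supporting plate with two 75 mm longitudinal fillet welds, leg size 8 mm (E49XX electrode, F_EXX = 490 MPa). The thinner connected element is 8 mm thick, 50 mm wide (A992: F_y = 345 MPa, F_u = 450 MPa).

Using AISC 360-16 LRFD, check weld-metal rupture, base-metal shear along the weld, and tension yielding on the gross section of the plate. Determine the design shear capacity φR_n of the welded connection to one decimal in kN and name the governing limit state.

Weld metal: throat = 0.707×8 = 5.656 mm, L = 2×75 = 150 mm. φR_n = 0.75 × 0.6 × 490 × 5.656 × 150 = 187.1 kN.
Base metal shear (8 mm plate): yield φR_n = 1.0×0.6×345×8×150 = 248.4 kN; rupture φR_n = 0.75×0.6×450×8×150 = 243.0 kN; take 243.0 kN (rupture).
Tension yield (gross): A_g = 50×8 = 400 mm². φR_n = 0.90 × 345 × 400 = 124.2 kN.
Governing: min(187.1, 243.0, 124.2) = 124.2 kN → gross-section yield.

124.2 kN (gross-section yield governs)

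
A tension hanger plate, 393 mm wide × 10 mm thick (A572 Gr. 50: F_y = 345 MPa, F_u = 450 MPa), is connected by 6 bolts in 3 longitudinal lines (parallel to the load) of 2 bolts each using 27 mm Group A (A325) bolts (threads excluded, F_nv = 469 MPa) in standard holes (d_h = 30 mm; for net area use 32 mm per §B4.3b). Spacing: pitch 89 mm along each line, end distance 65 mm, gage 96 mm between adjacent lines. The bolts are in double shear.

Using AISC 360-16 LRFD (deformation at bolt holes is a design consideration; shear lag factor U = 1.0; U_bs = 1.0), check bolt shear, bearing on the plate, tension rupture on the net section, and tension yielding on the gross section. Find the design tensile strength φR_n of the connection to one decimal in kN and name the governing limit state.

Bolt shear: A_b = π(27)²/4 = 572.56 mm². φR_n = 0.75 × 469 × 572.56 × 6 × 2 = 2416.8 kN.
Bearing (10 mm plate, F_u = 450 MPa): end bolts L_c = 65 − 30/2 = 50, R_n = min(1.2×50×10×450, 2.4×27×10×450) = 270 kN/bolt; interior L_c = 89 − 30 = 59, R_n = 291.6 kN/bolt. φR_n = 0.75 × (3×270 + 3×291.6) = 1263.6 kN.
Tension rupture (net): A_n = (393 − 3×32)×10 = 2970 mm² (U = 1.0, A_e = A_n). φR_n = 0.75 × 450 × 2970 = 1002.4 kN.
Tension yield (gross): A_g = 393×10 = 3930 mm². φR_n = 0.90 × 345 × 3930 = 1220.3 kN.
Governing: min(2416.8, 1263.6, 1002.4, 1220.3) = 1002.4 kN → net-section rupture.

1002.4 kN (net-section rupture governs)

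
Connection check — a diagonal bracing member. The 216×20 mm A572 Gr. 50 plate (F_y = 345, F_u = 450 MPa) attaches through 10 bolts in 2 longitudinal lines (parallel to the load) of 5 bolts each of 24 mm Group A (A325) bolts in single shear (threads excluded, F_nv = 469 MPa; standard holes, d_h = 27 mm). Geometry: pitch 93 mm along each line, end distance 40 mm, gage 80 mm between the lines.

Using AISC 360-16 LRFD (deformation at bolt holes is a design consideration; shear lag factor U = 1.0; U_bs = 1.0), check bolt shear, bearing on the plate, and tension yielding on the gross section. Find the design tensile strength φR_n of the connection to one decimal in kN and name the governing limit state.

Bolt shear: A_b = π(24)²/4 = 452.39 mm². φR_n = 0.75 × 469 × 452.39 × 10 × 1 = 1591.3 kN.
Bearing (20 mm plate, F_u = 450 MPa): end bolts L_c = 40 − 27/2 = 26.5, R_n = min(1.2×26.5×20×450, 2.4×24×20×450) = 286.2 kN/bolt; interior L_c = 93 − 27 = 66, R_n = 518.4 kN/bolt. φR_n = 0.75 × (2×286.2 + 8×518.4) = 3539.7 kN.
Tension yield (gross): A_g = 216×20 = 4320 mm². φR_n = 0.90 × 345 × 4320 = 1341.4 kN.
Governing: min(1591.3, 3539.7, 1341.4) = 1341.4 kN → gross-section yield.

1341.4 kN (gross-section yield governs)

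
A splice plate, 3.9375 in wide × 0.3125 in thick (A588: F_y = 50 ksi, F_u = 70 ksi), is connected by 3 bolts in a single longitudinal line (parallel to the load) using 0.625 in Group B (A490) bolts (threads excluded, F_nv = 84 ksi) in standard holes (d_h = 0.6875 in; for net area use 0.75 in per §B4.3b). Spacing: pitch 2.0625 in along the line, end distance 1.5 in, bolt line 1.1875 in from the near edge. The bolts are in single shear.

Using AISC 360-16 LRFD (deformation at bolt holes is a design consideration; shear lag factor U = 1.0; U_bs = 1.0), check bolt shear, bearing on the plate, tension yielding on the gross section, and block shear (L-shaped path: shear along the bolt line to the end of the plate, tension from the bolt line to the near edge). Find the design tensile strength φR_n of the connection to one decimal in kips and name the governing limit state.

Bolt shear: A_b = π(0.625)²/4 = 0.3068 in². φR_n = 0.75 × 84 × 0.3068 × 3 × 1 = 58.0 kips.
Bearing (0.3125 in plate, F_u = 70 ksi): end bolts L_c = 1.5 − 0.6875/2 = 1.15625, R_n = min(1.2×1.15625×0.3125×70, 2.4×0.625×0.3125×70) = 30.352 kips/bolt; interior L_c = 2.0625 − 0.6875 = 1.375, R_n = 32.813 kips/bolt. φR_n = 0.75 × (1×30.352 + 2×32.813) = 72.0 kips.
Tension yield (gross): A_g = 3.9375×0.3125 = 1.2305 in². φR_n = 0.90 × 50 × 1.2305 = 55.4 kips.
Block shear: shear path 1×[1.5+2×2.0625] = 1×5.625 in, A_gv = 1.7578, A_nv = 1×(5.625 − 2.5×0.75)×0.3125 = 1.1719 in²; tension to near edge: (1.1875 − 0.5×0.75)×0.3125 = 0.25391 in². R_n = min(0.6×70×1.1719, 0.6×50×1.7578) + 1.0×70×0.25391 = min(49.22, 52.734) + 17.774 = 66.994 kips. φR_n = 0.75 × 66.994 = 50.2 kips.
Governing: min(58.0, 72.0, 55.4, 50.2) = 50.2 kips → block shear.

50.2 kips (block shear governs)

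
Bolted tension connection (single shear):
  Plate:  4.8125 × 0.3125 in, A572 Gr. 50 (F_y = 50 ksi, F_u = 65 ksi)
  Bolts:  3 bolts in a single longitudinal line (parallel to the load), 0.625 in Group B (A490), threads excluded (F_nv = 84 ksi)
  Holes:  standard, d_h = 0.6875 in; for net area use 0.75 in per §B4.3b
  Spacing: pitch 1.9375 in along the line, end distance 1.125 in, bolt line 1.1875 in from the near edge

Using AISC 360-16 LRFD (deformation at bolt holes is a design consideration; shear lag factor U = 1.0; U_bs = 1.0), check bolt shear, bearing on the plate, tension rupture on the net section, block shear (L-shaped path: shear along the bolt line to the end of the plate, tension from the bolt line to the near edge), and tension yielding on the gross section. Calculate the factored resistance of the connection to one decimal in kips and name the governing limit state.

Bolt shear: A_b = π(0.625)²/4 = 0.3068 in². φR_n = 0.75 × 84 × 0.3068 × 3 × 1 = 58.0 kips.
Bearing (0.3125 in plate, F_u = 65 ksi): end bolts L_c = 1.125 − 0.6875/2 = 0.78125, R_n = min(1.2×0.78125×0.3125×65, 2.4×0.625×0.3125×65) = 19.043 kips/bolt; interior L_c = 1.9375 − 0.6875 = 1.25, R_n = 30.469 kips/bolt. φR_n = 0.75 × (1×19.043 + 2×30.469) = 60.0 kips.
Tension rupture (net): A_n = (4.8125 − 1×0.75)×0.3125 = 1.2695 in² (U = 1.0, A_e = A_n). φR_n = 0.75 × 65 × 1.2695 = 61.9 kips.
Block shear: shear path 1×[1.125+2×1.9375] = 1×5 in, A_gv = 1.5625, A_nv = 1×(5 − 2.5×0.75)×0.3125 = 0.97656 in²; tension to near edge: (1.1875 − 0.5×0.75)×0.3125 = 0.25391 in². R_n = min(0.6×65×0.97656, 0.6×50×1.5625) + 1.0×65×0.25391 = min(38.086, 46.875) + 16.504 = 54.59 kips. φR_n = 0.75 × 54.59 = 40.9 kips.
Tension yield (gross): A_g = 4.8125×0.3125 = 1.5039 in². φR_n = 0.90 × 50 × 1.5039 = 67.7 kips.
Governing: min(58.0, 60.0, 61.9, 40.9, 67.7) = 40.9 kips → block shear.

40.9 kips (block shear governs)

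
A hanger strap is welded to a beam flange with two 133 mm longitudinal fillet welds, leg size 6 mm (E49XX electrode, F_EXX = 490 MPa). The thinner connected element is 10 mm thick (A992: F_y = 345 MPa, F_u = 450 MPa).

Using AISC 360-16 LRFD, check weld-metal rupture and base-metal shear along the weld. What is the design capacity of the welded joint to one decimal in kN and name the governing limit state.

Weld metal: throat = 0.707×6 = 4.242 mm, L = 2×133 = 266 mm. φR_n = 0.75 × 0.6 × 490 × 4.242 × 266 = 248.8 kN.
Base metal shear (10 mm plate): yield φR_n = 1.0×0.6×345×10×266 = 550.6 kN; rupture φR_n = 0.75×0.6×450×10×266 = 538.7 kN; take 538.7 kN (rupture).
Governing: min(248.8, 538.7) = 248.8 kN → weld metal.

248.8 kN (weld metal governs)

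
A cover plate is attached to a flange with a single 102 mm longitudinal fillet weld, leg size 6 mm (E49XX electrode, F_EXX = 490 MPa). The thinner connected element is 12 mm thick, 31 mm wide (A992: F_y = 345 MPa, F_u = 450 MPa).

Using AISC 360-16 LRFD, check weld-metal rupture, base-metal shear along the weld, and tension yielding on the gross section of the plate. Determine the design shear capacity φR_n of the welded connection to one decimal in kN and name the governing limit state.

95.4 kN (weld metal governs)

Weld metal: throat = 0.707×6 = 4.242 mm, L = 102 mm. φR_n = 0.75 × 0.6 × 490 × 4.242 × 102 = 95.4 kN.
Base metal shear (12 mm plate): yield φR_n = 1.0×0.6×345×12×102 = 253.4 kN; rupture φR_n = 0.75×0.6×450×12×102 = 247.9 kN; take 247.9 kN (rupture).
Tension yield (gross): A_g = 31×12 = 372 mm². φR_n = 0.90 × 345 × 372 = 115.5 kN.
Governing: min(95.4, 247.9, 115.5) = 95.4 kN → weld metal.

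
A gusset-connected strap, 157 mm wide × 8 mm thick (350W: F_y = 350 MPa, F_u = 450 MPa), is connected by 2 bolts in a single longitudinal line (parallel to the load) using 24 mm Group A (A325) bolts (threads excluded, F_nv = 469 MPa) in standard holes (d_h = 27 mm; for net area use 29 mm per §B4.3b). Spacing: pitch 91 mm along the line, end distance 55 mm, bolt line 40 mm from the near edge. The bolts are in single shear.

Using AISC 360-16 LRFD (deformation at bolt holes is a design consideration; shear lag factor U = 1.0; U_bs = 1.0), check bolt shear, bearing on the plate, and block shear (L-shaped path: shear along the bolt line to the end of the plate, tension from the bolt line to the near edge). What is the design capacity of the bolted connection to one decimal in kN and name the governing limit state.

Bolt shear: A_b = π(24)²/4 = 452.39 mm². φR_n = 0.75 × 469 × 452.39 × 2 × 1 = 318.3 kN.
Bearing (8 mm plate, F_u = 450 MPa): end bolts L_c = 55 − 27/2 = 41.5, R_n = min(1.2×41.5×8×450, 2.4×24×8×450) = 179.28 kN/bolt; interior L_c = 91 − 27 = 64, R_n = 207.36 kN/bolt. φR_n = 0.75 × (1×179.28 + 1×207.36) = 290.0 kN.
Block shear: shear path 1×[55+1×91] = 1×146 mm, A_gv = 1168, A_nv = 1×(146 − 1.5×29)×8 = 820 mm²; tension to near edge: (40 − 0.5×29)×8 = 204 mm². R_n = min(0.6×450×820, 0.6×350×1168) + 1.0×450×204 = min(221.4, 245.28) + 91.8 = 313.2 kN. φR_n = 0.75 × 313.2 = 234.9 kN.
Governing: min(318.3, 290.0, 234.9) = 234.9 kN → block shear.

234.9 kN (block shear governs)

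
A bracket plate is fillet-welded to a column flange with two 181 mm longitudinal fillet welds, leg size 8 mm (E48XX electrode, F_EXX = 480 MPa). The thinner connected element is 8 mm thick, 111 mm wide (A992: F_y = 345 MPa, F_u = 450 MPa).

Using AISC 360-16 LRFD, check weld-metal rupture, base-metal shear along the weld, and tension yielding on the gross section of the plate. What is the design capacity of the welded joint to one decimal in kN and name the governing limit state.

275.7 kN (gross-section yield governs)

Weld metal: throat = 0.707×8 = 5.656 mm, L = 2×181 = 362 mm. φR_n = 0.75 × 0.6 × 480 × 5.656 × 362 = 442.3 kN.
Base metal shear (8 mm plate): yield φR_n = 1.0×0.6×345×8×362 = 599.5 kN; rupture φR_n = 0.75×0.6×450×8×362 = 586.4 kN; take 586.4 kN (rupture).
Tension yield (gross): A_g = 111×8 = 888 mm². φR_n = 0.90 × 345 × 888 = 275.7 kN.
Governing: min(442.3, 586.4, 275.7) = 275.7 kN → gross-section yield.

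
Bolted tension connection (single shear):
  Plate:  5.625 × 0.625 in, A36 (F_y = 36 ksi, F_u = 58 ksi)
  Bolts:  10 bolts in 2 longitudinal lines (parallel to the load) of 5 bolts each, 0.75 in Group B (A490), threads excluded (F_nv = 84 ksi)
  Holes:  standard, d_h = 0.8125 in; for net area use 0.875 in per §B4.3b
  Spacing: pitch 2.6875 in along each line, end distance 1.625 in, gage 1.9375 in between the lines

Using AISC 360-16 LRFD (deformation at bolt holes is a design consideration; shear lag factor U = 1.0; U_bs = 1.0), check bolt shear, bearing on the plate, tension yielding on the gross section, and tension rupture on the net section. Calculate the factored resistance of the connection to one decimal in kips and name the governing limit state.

105.4 kips (net-section rupture governs)

Bolt shear: A_b = π(0.75)²/4 = 0.44179 in². φR_n = 0.75 × 84 × 0.44179 × 10 × 1 = 278.3 kips.
Bearing (0.625 in plate, F_u = 58 ksi): end bolts L_c = 1.625 − 0.8125/2 = 1.21875, R_n = min(1.2×1.21875×0.625×58, 2.4×0.75×0.625×58) = 53.016 kips/bolt; interior L_c = 2.6875 − 0.8125 = 1.875, R_n = 65.25 kips/bolt. φR_n = 0.75 × (2×53.016 + 8×65.25) = 471.0 kips.
Tension yield (gross): A_g = 5.625×0.625 = 3.5156 in². φR_n = 0.90 × 36 × 3.5156 = 113.9 kips.
Tension rupture (net): A_n = (5.625 − 2×0.875)×0.625 = 2.4219 in² (U = 1.0, A_e = A_n). φR_n = 0.75 × 58 × 2.4219 = 105.4 kips.
Governing: min(278.3, 471.0, 113.9, 105.4) = 105.4 kips → net-section rupture.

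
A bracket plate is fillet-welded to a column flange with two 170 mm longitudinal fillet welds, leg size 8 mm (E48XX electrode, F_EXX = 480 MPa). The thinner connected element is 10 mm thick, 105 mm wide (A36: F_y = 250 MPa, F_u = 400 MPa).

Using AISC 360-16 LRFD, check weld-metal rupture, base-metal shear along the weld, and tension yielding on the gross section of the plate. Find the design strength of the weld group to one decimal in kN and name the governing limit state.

236.3 kN (gross-section yield governs)

Weld metal: throat = 0.707×8 = 5.656 mm, L = 2×170 = 340 mm. φR_n = 0.75 × 0.6 × 480 × 5.656 × 340 = 415.4 kN.
Base metal shear (10 mm plate): yield φR_n = 1.0×0.6×250×10×340 = 510.0 kN; rupture φR_n = 0.75×0.6×400×10×340 = 612.0 kN; take 510.0 kN (yield).
Tension yield (gross): A_g = 105×10 = 1050 mm². φR_n = 0.90 × 250 × 1050 = 236.3 kN.
Governing: min(415.4, 510.0, 236.3) = 236.3 kN → gross-section yield.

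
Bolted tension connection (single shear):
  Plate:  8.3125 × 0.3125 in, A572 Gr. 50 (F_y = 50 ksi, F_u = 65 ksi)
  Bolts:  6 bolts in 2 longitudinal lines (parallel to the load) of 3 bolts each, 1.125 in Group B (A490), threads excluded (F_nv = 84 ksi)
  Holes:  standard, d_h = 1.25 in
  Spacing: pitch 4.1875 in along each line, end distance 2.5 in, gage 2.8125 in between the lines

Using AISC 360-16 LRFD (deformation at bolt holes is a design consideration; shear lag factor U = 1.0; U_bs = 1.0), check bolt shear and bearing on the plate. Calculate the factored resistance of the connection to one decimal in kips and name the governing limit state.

233.1 kips (bearing governs)

Bolt shear: A_b = π(1.125)²/4 = 0.99402 in². φR_n = 0.75 × 84 × 0.99402 × 6 × 1 = 375.7 kips.
Bearing (0.3125 in plate, F_u = 65 ksi): end bolts L_c = 2.5 − 1.25/2 = 1.875, R_n = min(1.2×1.875×0.3125×65, 2.4×1.125×0.3125×65) = 45.703 kips/bolt; interior L_c = 4.1875 − 1.25 = 2.9375, R_n = 54.844 kips/bolt. φR_n = 0.75 × (2×45.703 + 4×54.844) = 233.1 kips.
Governing: min(375.7, 233.1) = 233.1 kips → bearing.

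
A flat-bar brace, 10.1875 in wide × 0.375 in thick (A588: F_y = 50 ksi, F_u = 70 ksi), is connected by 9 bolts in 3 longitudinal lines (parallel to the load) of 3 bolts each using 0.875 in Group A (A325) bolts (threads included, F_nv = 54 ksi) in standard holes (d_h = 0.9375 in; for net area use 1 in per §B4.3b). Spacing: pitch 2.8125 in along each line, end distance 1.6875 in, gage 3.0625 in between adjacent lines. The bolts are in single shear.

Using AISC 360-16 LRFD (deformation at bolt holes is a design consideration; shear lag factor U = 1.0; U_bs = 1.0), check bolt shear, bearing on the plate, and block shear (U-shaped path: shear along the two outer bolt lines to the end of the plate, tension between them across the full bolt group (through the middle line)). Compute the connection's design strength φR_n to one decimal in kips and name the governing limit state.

Bolt shear: A_b = π(0.875)²/4 = 0.60132 in². φR_n = 0.75 × 54 × 0.60132 × 9 × 1 = 219.2 kips.
Bearing (0.375 in plate, F_u = 70 ksi): end bolts L_c = 1.6875 − 0.9375/2 = 1.21875, R_n = min(1.2×1.21875×0.375×70, 2.4×0.875×0.375×70) = 38.391 kips/bolt; interior L_c = 2.8125 − 0.9375 = 1.875, R_n = 55.125 kips/bolt. φR_n = 0.75 × (3×38.391 + 6×55.125) = 334.4 kips.
Block shear: shear path 2×[1.6875+2×2.8125] = 2×7.3125 in, A_gv = 5.4844, A_nv = 2×(7.3125 − 2.5×1)×0.375 = 3.6094 in²; tension across gage: (6.125 − 2×1)×0.375 = 1.5469 in². R_n = min(0.6×70×3.6094, 0.6×50×5.4844) + 1.0×70×1.5469 = min(151.59, 164.53) + 108.28 = 259.87 kips. φR_n = 0.75 × 259.87 = 194.9 kips.
Governing: min(219.2, 334.4, 194.9) = 194.9 kips → block shear.

194.9 kips (block shear governs)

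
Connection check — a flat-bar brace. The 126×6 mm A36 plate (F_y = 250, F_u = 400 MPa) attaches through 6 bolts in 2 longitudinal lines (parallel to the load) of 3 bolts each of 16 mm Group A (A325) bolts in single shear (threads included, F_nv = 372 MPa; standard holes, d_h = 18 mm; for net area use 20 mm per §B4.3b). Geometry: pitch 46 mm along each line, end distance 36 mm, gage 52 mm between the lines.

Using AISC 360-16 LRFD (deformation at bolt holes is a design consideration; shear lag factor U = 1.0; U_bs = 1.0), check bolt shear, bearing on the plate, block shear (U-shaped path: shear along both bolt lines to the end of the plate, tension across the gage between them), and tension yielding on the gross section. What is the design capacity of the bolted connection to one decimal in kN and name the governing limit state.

170.1 kN (gross-section yield governs)

Bolt shear: A_b = π(16)²/4 = 201.06 mm². φR_n = 0.75 × 372 × 201.06 × 6 × 1 = 336.6 kN.
Bearing (6 mm plate, F_u = 400 MPa): end bolts L_c = 36 − 18/2 = 27, R_n = min(1.2×27×6×400, 2.4×16×6×400) = 77.76 kN/bolt; interior L_c = 46 − 18 = 28, R_n = 80.64 kN/bolt. φR_n = 0.75 × (2×77.76 + 4×80.64) = 358.6 kN.
Block shear: shear path 2×[36+2×46] = 2×128 mm, A_gv = 1536, A_nv = 2×(128 − 2.5×20)×6 = 936 mm²; tension across gage: (52 − 1×20)×6 = 192 mm². R_n = min(0.6×400×936, 0.6×250×1536) + 1.0×400×192 = min(224.64, 230.4) + 76.8 = 301.44 kN. φR_n = 0.75 × 301.44 = 226.1 kN.
Tension yield (gross): A_g = 126×6 = 756 mm². φR_n = 0.90 × 250 × 756 = 170.1 kN.
Governing: min(336.6, 358.6, 226.1, 170.1) = 170.1 kN → gross-section yield.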